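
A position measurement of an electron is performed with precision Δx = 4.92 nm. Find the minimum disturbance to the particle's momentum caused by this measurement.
1.072 × 10^-26 kg·m/s

The uncertainty principle implies that measuring position disturbs momentum:
ΔxΔp ≥ ℏ/2

When we measure position with precision Δx, we necessarily introduce a momentum uncertainty:
Δp ≥ ℏ/(2Δx)
Δp_min = (1.055e-34 J·s) / (2 × 4.920e-09 m)
Δp_min = 1.072e-26 kg·m/s

The more precisely we measure position, the greater the momentum disturbance.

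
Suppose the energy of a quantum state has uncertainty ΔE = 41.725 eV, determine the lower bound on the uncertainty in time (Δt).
7.888 as

Using the energy-time uncertainty principle:
ΔEΔt ≥ ℏ/2

The minimum uncertainty in time is:
Δt_min = ℏ/(2ΔE)
Δt_min = (1.055e-34 J·s) / (2 × 6.685e-18 J)
Δt_min = 7.888e-18 s = 7.888 as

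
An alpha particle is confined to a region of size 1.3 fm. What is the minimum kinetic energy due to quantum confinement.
772.668 keV

Using the uncertainty principle:

1. Position uncertainty: Δx ≈ 1.300e-15 m
2. Minimum momentum uncertainty: Δp = ℏ/(2Δx) = 4.056e-20 kg·m/s
3. Minimum kinetic energy:
   KE = (Δp)²/(2m) = (4.056e-20)²/(2 × 6.645e-27 kg)
   KE = 1.238e-13 J = 772.668 keV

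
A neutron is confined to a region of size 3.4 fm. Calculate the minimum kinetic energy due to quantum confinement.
448.124 keV

Using the uncertainty principle:

1. Position uncertainty: Δx ≈ 3.400e-15 m
2. Minimum momentum uncertainty: Δp = ℏ/(2Δx) = 1.551e-20 kg·m/s
3. Minimum kinetic energy:
   KE = (Δp)²/(2m) = (1.551e-20)²/(2 × 1.675e-27 kg)
   KE = 7.180e-14 J = 448.124 keV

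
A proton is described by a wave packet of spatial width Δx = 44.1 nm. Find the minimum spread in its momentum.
1.196 × 10^-27 kg·m/s

For a wave packet, the spatial width Δx and momentum spread Δp are related by the uncertainty principle:
ΔxΔp ≥ ℏ/2

The minimum momentum spread is:
Δp_min = ℏ/(2Δx)
Δp_min = (1.055e-34 J·s) / (2 × 4.410e-08 m)
Δp_min = 1.196e-27 kg·m/s

A wave packet cannot have both a well-defined position and well-defined momentum.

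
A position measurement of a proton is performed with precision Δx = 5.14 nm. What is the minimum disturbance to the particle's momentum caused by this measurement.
1.026 × 10^-26 kg·m/s

The uncertainty principle implies that measuring position disturbs momentum:
ΔxΔp ≥ ℏ/2

When we measure position with precision Δx, we necessarily introduce a momentum uncertainty:
Δp ≥ ℏ/(2Δx)
Δp_min = (1.055e-34 J·s) / (2 × 5.140e-09 m)
Δp_min = 1.026e-26 kg·m/s

The more precisely we measure position, the greater the momentum disturbance.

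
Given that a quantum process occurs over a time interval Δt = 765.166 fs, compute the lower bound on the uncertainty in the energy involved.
430.111 μeV

Using the energy-time uncertainty principle:
ΔEΔt ≥ ℏ/2

The minimum uncertainty in energy is:
ΔE_min = ℏ/(2Δt)
ΔE_min = (1.055e-34 J·s) / (2 × 7.652e-13 s)
ΔE_min = 6.891e-23 J = 430.111 μeV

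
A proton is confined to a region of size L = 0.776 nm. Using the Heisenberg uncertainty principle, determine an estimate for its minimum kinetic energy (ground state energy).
8.615 μeV

Using the uncertainty principle to estimate ground state energy:

1. The position uncertainty is approximately the confinement size:
   Δx ≈ L = 7.760e-10 m

2. From ΔxΔp ≥ ℏ/2, the minimum momentum uncertainty is:
   Δp ≈ ℏ/(2L) = 6.795e-26 kg·m/s

3. The kinetic energy is approximately:
   KE ≈ (Δp)²/(2m) = (6.795e-26)²/(2 × 1.673e-27 kg)
   KE ≈ 1.380e-24 J = 8.615 μeV

This is an order-of-magnitude estimate of the ground state energy.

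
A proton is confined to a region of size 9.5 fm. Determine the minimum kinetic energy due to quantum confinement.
57.479 keV

Using the uncertainty principle:

1. Position uncertainty: Δx ≈ 9.500e-15 m
2. Minimum momentum uncertainty: Δp = ℏ/(2Δx) = 5.550e-21 kg·m/s
3. Minimum kinetic energy:
   KE = (Δp)²/(2m) = (5.550e-21)²/(2 × 1.673e-27 kg)
   KE = 9.209e-15 J = 57.479 keV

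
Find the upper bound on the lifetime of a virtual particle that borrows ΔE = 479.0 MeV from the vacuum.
6.871 × 10^-25 s

Using the energy-time uncertainty principle:
ΔEΔt ≥ ℏ/2

For a virtual particle borrowing energy ΔE, the maximum lifetime is:
Δt_max = ℏ/(2ΔE)

Converting energy:
ΔE = 479.0 MeV = 7.674e-11 J

Δt_max = (1.055e-34 J·s) / (2 × 7.674e-11 J)
Δt_max = 6.871e-25 s = 6.871 × 10^-25 s

Virtual particles with higher borrowed energy exist for shorter times.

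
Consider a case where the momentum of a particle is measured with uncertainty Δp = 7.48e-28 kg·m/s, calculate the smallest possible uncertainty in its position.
70.493 nm

Using the Heisenberg uncertainty principle:
ΔxΔp ≥ ℏ/2

The minimum uncertainty in position is:
Δx_min = ℏ/(2Δp)
Δx_min = (1.055e-34 J·s) / (2 × 7.480e-28 kg·m/s)
Δx_min = 7.049e-08 m = 70.493 nm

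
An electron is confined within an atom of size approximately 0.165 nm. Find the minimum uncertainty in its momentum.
3.196 × 10^-25 kg·m/s

Using the Heisenberg uncertainty principle:
ΔxΔp ≥ ℏ/2

With Δx ≈ L = 1.650e-10 m (the confinement size):
Δp_min = ℏ/(2Δx)
Δp_min = (1.055e-34 J·s) / (2 × 1.650e-10 m)
Δp_min = 3.196e-25 kg·m/s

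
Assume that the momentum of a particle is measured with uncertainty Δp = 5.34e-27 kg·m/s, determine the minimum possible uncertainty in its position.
9.874 nm

Using the Heisenberg uncertainty principle:
ΔxΔp ≥ ℏ/2

The minimum uncertainty in position is:
Δx_min = ℏ/(2Δp)
Δx_min = (1.055e-34 J·s) / (2 × 5.340e-27 kg·m/s)
Δx_min = 9.874e-09 m = 9.874 nm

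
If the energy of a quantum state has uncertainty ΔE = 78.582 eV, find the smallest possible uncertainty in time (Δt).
4.188 as

Using the energy-time uncertainty principle:
ΔEΔt ≥ ℏ/2

The minimum uncertainty in time is:
Δt_min = ℏ/(2ΔE)
Δt_min = (1.055e-34 J·s) / (2 × 1.259e-17 J)
Δt_min = 4.188e-18 s = 4.188 as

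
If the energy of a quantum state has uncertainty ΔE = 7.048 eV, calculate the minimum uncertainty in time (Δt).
46.695 as

Using the energy-time uncertainty principle:
ΔEΔt ≥ ℏ/2

The minimum uncertainty in time is:
Δt_min = ℏ/(2ΔE)
Δt_min = (1.055e-34 J·s) / (2 × 1.129e-18 J)
Δt_min = 4.669e-17 s = 46.695 as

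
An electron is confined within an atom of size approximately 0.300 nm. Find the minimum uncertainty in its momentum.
1.758 × 10^-25 kg·m/s

Using the Heisenberg uncertainty principle:
ΔxΔp ≥ ℏ/2

With Δx ≈ L = 3.000e-10 m (the confinement size):
Δp_min = ℏ/(2Δx)
Δp_min = (1.055e-34 J·s) / (2 × 3.000e-10 m)
Δp_min = 1.758e-25 kg·m/s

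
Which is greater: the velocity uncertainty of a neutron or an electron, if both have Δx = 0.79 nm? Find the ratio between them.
The electron has the larger minimum velocity uncertainty, by a ratio of 1838.7.

For both particles, Δp_min = ℏ/(2Δx) = 6.675e-26 kg·m/s (same for both).

The velocity uncertainty is Δv = Δp/m:
- neutron: Δv = 6.675e-26 / 1.675e-27 = 3.985e+01 m/s = 39.850 m/s
- electron: Δv = 6.675e-26 / 9.109e-31 = 7.327e+04 m/s = 73.271 km/s

Ratio: 7.327e+04 / 3.985e+01 = 1838.7

The lighter particle has larger velocity uncertainty because Δv ∝ 1/m.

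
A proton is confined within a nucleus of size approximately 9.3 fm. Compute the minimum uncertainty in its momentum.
5.670 × 10^-21 kg·m/s

Using the Heisenberg uncertainty principle:
ΔxΔp ≥ ℏ/2

With Δx ≈ L = 9.300e-15 m (the confinement size):
Δp_min = ℏ/(2Δx)
Δp_min = (1.055e-34 J·s) / (2 × 9.300e-15 m)
Δp_min = 5.670e-21 kg·m/s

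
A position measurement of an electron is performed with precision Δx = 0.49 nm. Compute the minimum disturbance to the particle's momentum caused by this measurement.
1.076 × 10^-25 kg·m/s

The uncertainty principle implies that measuring position disturbs momentum:
ΔxΔp ≥ ℏ/2

When we measure position with precision Δx, we necessarily introduce a momentum uncertainty:
Δp ≥ ℏ/(2Δx)
Δp_min = (1.055e-34 J·s) / (2 × 4.900e-10 m)
Δp_min = 1.076e-25 kg·m/s

The more precisely we measure position, the greater the momentum disturbance.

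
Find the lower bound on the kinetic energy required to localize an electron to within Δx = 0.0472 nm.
4.275 eV

Localizing a particle requires giving it sufficient momentum uncertainty:

1. From uncertainty principle: Δp ≥ ℏ/(2Δx)
   Δp_min = (1.055e-34 J·s) / (2 × 4.720e-11 m)
   Δp_min = 1.117e-24 kg·m/s

2. This momentum uncertainty corresponds to kinetic energy:
   KE ≈ (Δp)²/(2m) = (1.117e-24)²/(2 × 9.109e-31 kg)
   KE = 6.850e-19 J = 4.275 eV

Tighter localization requires more energy.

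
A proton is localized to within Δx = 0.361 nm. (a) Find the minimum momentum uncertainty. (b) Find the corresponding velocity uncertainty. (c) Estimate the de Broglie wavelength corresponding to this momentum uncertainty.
(a) Δp_min = 1.461 × 10^-25 kg·m/s
(b) Δv_min = 87.326 m/s
(c) λ_dB = 4.536 nm

Step-by-step:

(a) From the uncertainty principle:
Δp_min = ℏ/(2Δx) = (1.055e-34 J·s)/(2 × 3.610e-10 m) = 1.461e-25 kg·m/s

(b) The velocity uncertainty:
Δv = Δp/m = (1.461e-25 kg·m/s)/(1.673e-27 kg) = 8.733e+01 m/s = 87.326 m/s

(c) The de Broglie wavelength for this momentum:
λ = h/p = (6.626e-34 J·s)/(1.461e-25 kg·m/s) = 4.536e-09 m = 4.536 nm

Note: The de Broglie wavelength is comparable to the localization size, as expected from wave-particle duality.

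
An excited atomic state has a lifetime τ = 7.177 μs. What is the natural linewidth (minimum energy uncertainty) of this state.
45.856 peV

Using the energy-time uncertainty principle:
ΔEΔt ≥ ℏ/2

The lifetime τ represents the time uncertainty Δt.
The natural linewidth (minimum energy uncertainty) is:

ΔE = ℏ/(2τ)
ΔE = (1.055e-34 J·s) / (2 × 7.177e-06 s)
ΔE = 7.347e-30 J = 45.856 peV

This natural linewidth limits the precision of spectroscopic measurements.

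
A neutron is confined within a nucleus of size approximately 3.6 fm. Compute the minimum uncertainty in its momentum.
1.465 × 10^-20 kg·m/s

Using the Heisenberg uncertainty principle:
ΔxΔp ≥ ℏ/2

With Δx ≈ L = 3.600e-15 m (the confinement size):
Δp_min = ℏ/(2Δx)
Δp_min = (1.055e-34 J·s) / (2 × 3.600e-15 m)
Δp_min = 1.465e-20 kg·m/s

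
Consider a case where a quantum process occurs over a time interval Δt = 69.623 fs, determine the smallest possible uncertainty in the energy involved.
4.727 meV

Using the energy-time uncertainty principle:
ΔEΔt ≥ ℏ/2

The minimum uncertainty in energy is:
ΔE_min = ℏ/(2Δt)
ΔE_min = (1.055e-34 J·s) / (2 × 6.962e-14 s)
ΔE_min = 7.573e-22 J = 4.727 meV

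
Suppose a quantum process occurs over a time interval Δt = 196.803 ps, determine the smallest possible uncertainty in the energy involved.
1.672 μeV

Using the energy-time uncertainty principle:
ΔEΔt ≥ ℏ/2

The minimum uncertainty in energy is:
ΔE_min = ℏ/(2Δt)
ΔE_min = (1.055e-34 J·s) / (2 × 1.968e-10 s)
ΔE_min = 2.679e-25 J = 1.672 μeV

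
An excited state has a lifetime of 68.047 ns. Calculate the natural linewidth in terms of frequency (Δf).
1.169 MHz

Using the energy-time uncertainty principle and E = hf:
ΔEΔt ≥ ℏ/2
hΔf·Δt ≥ ℏ/2

The minimum frequency uncertainty is:
Δf = ℏ/(2hτ) = 1/(4πτ)
Δf = 1/(4π × 6.805e-08 s)
Δf = 1.169e+06 Hz = 1.169 MHz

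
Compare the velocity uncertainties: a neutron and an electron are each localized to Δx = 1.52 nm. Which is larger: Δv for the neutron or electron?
The electron has the larger minimum velocity uncertainty, by a ratio of 1838.7.

For both particles, Δp_min = ℏ/(2Δx) = 3.469e-26 kg·m/s (same for both).

The velocity uncertainty is Δv = Δp/m:
- neutron: Δv = 3.469e-26 / 1.675e-27 = 2.071e+01 m/s = 20.711 m/s
- electron: Δv = 3.469e-26 / 9.109e-31 = 3.808e+04 m/s = 38.081 km/s

Ratio: 3.808e+04 / 2.071e+01 = 1838.7

The lighter particle has larger velocity uncertainty because Δv ∝ 1/m.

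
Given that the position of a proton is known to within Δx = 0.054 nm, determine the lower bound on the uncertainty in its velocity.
583.787 m/s

Using the Heisenberg uncertainty principle and Δp = mΔv:
ΔxΔp ≥ ℏ/2
Δx(mΔv) ≥ ℏ/2

The minimum uncertainty in velocity is:
Δv_min = ℏ/(2mΔx)
Δv_min = (1.055e-34 J·s) / (2 × 1.673e-27 kg × 5.400e-11 m)
Δv_min = 5.838e+02 m/s = 583.787 m/s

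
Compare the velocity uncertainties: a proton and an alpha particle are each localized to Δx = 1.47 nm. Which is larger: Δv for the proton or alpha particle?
The proton has the larger minimum velocity uncertainty, by a ratio of 4.0.

For both particles, Δp_min = ℏ/(2Δx) = 3.587e-26 kg·m/s (same for both).

The velocity uncertainty is Δv = Δp/m:
- proton: Δv = 3.587e-26 / 1.673e-27 = 2.145e+01 m/s = 21.445 m/s
- alpha particle: Δv = 3.587e-26 / 6.645e-27 = 5.398e+00 m/s = 5.398 m/s

Ratio: 2.145e+01 / 5.398e+00 = 4.0

The lighter particle has larger velocity uncertainty because Δv ∝ 1/m.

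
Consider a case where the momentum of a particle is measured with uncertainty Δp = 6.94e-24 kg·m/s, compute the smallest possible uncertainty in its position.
7.598 pm

Using the Heisenberg uncertainty principle:
ΔxΔp ≥ ℏ/2

The minimum uncertainty in position is:
Δx_min = ℏ/(2Δp)
Δx_min = (1.055e-34 J·s) / (2 × 6.940e-24 kg·m/s)
Δx_min = 7.598e-12 m = 7.598 pm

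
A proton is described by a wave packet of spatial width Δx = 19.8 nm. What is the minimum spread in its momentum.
2.663 × 10^-27 kg·m/s

For a wave packet, the spatial width Δx and momentum spread Δp are related by the uncertainty principle:
ΔxΔp ≥ ℏ/2

The minimum momentum spread is:
Δp_min = ℏ/(2Δx)
Δp_min = (1.055e-34 J·s) / (2 × 1.980e-08 m)
Δp_min = 2.663e-27 kg·m/s

A wave packet cannot have both a well-defined position and well-defined momentum.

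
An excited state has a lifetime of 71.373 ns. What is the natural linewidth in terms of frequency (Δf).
1.115 MHz

Using the energy-time uncertainty principle and E = hf:
ΔEΔt ≥ ℏ/2
hΔf·Δt ≥ ℏ/2

The minimum frequency uncertainty is:
Δf = ℏ/(2hτ) = 1/(4πτ)
Δf = 1/(4π × 7.137e-08 s)
Δf = 1.115e+06 Hz = 1.115 MHz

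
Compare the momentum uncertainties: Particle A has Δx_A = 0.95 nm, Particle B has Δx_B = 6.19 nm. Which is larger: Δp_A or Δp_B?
Particle A has the larger minimum momentum uncertainty, by a factor of 6.52.

For each particle, the minimum momentum uncertainty is Δp_min = ℏ/(2Δx):

Particle A: Δp_A = ℏ/(2×9.500e-10 m) = 5.550e-26 kg·m/s
Particle B: Δp_B = ℏ/(2×6.190e-09 m) = 8.518e-27 kg·m/s

Ratio: Δp_A/Δp_B = 6.52

Since Δp_min ∝ 1/Δx, the particle with smaller position uncertainty (A) has larger momentum uncertainty.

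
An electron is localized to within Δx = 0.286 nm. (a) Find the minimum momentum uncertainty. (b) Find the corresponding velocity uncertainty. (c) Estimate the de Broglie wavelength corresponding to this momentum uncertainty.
(a) Δp_min = 1.844 × 10^-25 kg·m/s
(b) Δv_min = 202.391 km/s
(c) λ_dB = 3.594 nm

Step-by-step:

(a) From the uncertainty principle:
Δp_min = ℏ/(2Δx) = (1.055e-34 J·s)/(2 × 2.860e-10 m) = 1.844e-25 kg·m/s

(b) The velocity uncertainty:
Δv = Δp/m = (1.844e-25 kg·m/s)/(9.109e-31 kg) = 2.024e+05 m/s = 202.391 km/s

(c) The de Broglie wavelength for this momentum:
λ = h/p = (6.626e-34 J·s)/(1.844e-25 kg·m/s) = 3.594e-09 m = 3.594 nm

Note: The de Broglie wavelength is comparable to the localization size, as expected from wave-particle duality.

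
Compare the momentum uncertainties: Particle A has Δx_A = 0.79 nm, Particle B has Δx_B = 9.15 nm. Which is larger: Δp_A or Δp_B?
Particle A has the larger minimum momentum uncertainty, by a factor of 11.58.

For each particle, the minimum momentum uncertainty is Δp_min = ℏ/(2Δx):

Particle A: Δp_A = ℏ/(2×7.900e-10 m) = 6.675e-26 kg·m/s
Particle B: Δp_B = ℏ/(2×9.150e-09 m) = 5.763e-27 kg·m/s

Ratio: Δp_A/Δp_B = 11.58

Since Δp_min ∝ 1/Δx, the particle with smaller position uncertainty (A) has larger momentum uncertainty.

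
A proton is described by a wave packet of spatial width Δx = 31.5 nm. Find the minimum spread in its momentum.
1.674 × 10^-27 kg·m/s

For a wave packet, the spatial width Δx and momentum spread Δp are related by the uncertainty principle:
ΔxΔp ≥ ℏ/2

The minimum momentum spread is:
Δp_min = ℏ/(2Δx)
Δp_min = (1.055e-34 J·s) / (2 × 3.150e-08 m)
Δp_min = 1.674e-27 kg·m/s

A wave packet cannot have both a well-defined position and well-defined momentum.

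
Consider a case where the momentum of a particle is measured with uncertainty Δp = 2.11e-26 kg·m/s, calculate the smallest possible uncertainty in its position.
2.499 nm

Using the Heisenberg uncertainty principle:
ΔxΔp ≥ ℏ/2

The minimum uncertainty in position is:
Δx_min = ℏ/(2Δp)
Δx_min = (1.055e-34 J·s) / (2 × 2.110e-26 kg·m/s)
Δx_min = 2.499e-09 m = 2.499 nm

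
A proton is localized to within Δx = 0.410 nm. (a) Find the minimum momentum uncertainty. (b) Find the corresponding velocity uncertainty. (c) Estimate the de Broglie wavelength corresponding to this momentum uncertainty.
(a) Δp_min = 1.286 × 10^-25 kg·m/s
(b) Δv_min = 76.889 m/s
(c) λ_dB = 5.152 nm

Step-by-step:

(a) From the uncertainty principle:
Δp_min = ℏ/(2Δx) = (1.055e-34 J·s)/(2 × 4.100e-10 m) = 1.286e-25 kg·m/s

(b) The velocity uncertainty:
Δv = Δp/m = (1.286e-25 kg·m/s)/(1.673e-27 kg) = 7.689e+01 m/s = 76.889 m/s

(c) The de Broglie wavelength for this momentum:
λ = h/p = (6.626e-34 J·s)/(1.286e-25 kg·m/s) = 5.152e-09 m = 5.152 nm

Note: The de Broglie wavelength is comparable to the localization size, as expected from wave-particle duality.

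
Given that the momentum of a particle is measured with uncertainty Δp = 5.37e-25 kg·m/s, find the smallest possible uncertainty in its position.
98.191 pm

Using the Heisenberg uncertainty principle:
ΔxΔp ≥ ℏ/2

The minimum uncertainty in position is:
Δx_min = ℏ/(2Δp)
Δx_min = (1.055e-34 J·s) / (2 × 5.370e-25 kg·m/s)
Δx_min = 9.819e-11 m = 98.191 pm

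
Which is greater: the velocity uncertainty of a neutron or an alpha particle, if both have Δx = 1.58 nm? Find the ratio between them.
The neutron has the larger minimum velocity uncertainty, by a ratio of 4.0.

For both particles, Δp_min = ℏ/(2Δx) = 3.337e-26 kg·m/s (same for both).

The velocity uncertainty is Δv = Δp/m:
- neutron: Δv = 3.337e-26 / 1.675e-27 = 1.992e+01 m/s = 19.925 m/s
- alpha particle: Δv = 3.337e-26 / 6.645e-27 = 5.022e+00 m/s = 5.022 m/s

Ratio: 1.992e+01 / 5.022e+00 = 4.0

The lighter particle has larger velocity uncertainty because Δv ∝ 1/m.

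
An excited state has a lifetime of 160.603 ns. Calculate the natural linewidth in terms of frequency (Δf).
495.492 kHz

Using the energy-time uncertainty principle and E = hf:
ΔEΔt ≥ ℏ/2
hΔf·Δt ≥ ℏ/2

The minimum frequency uncertainty is:
Δf = ℏ/(2hτ) = 1/(4πτ)
Δf = 1/(4π × 1.606e-07 s)
Δf = 4.955e+05 Hz = 495.492 kHz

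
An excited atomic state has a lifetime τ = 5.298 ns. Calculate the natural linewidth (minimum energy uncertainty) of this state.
62.119 neV

Using the energy-time uncertainty principle:
ΔEΔt ≥ ℏ/2

The lifetime τ represents the time uncertainty Δt.
The natural linewidth (minimum energy uncertainty) is:

ΔE = ℏ/(2τ)
ΔE = (1.055e-34 J·s) / (2 × 5.298e-09 s)
ΔE = 9.953e-27 J = 62.119 neV

This natural linewidth limits the precision of spectroscopic measurements.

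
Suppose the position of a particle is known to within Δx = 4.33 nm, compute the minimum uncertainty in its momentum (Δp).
1.218 × 10^-26 kg·m/s

Using the Heisenberg uncertainty principle:
ΔxΔp ≥ ℏ/2

The minimum uncertainty in momentum is:
Δp_min = ℏ/(2Δx)
Δp_min = (1.055e-34 J·s) / (2 × 4.330e-09 m)
Δp_min = 1.218e-26 kg·m/s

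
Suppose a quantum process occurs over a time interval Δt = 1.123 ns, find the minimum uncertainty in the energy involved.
293.060 neV

Using the energy-time uncertainty principle:
ΔEΔt ≥ ℏ/2

The minimum uncertainty in energy is:
ΔE_min = ℏ/(2Δt)
ΔE_min = (1.055e-34 J·s) / (2 × 1.123e-09 s)
ΔE_min = 4.695e-26 J = 293.060 neV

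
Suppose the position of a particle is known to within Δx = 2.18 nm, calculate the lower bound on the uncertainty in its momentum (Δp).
2.419 × 10^-26 kg·m/s

Using the Heisenberg uncertainty principle:
ΔxΔp ≥ ℏ/2

The minimum uncertainty in momentum is:
Δp_min = ℏ/(2Δx)
Δp_min = (1.055e-34 J·s) / (2 × 2.180e-09 m)
Δp_min = 2.419e-26 kg·m/s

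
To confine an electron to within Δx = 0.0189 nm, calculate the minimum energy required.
26.665 eV

Localizing a particle requires giving it sufficient momentum uncertainty:

1. From uncertainty principle: Δp ≥ ℏ/(2Δx)
   Δp_min = (1.055e-34 J·s) / (2 × 1.890e-11 m)
   Δp_min = 2.790e-24 kg·m/s

2. This momentum uncertainty corresponds to kinetic energy:
   KE ≈ (Δp)²/(2m) = (2.790e-24)²/(2 × 9.109e-31 kg)
   KE = 4.272e-18 J = 26.665 eV

Tighter localization requires more energy.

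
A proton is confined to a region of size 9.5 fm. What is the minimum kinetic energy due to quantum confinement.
57.479 keV

Using the uncertainty principle:

1. Position uncertainty: Δx ≈ 9.500e-15 m
2. Minimum momentum uncertainty: Δp = ℏ/(2Δx) = 5.550e-21 kg·m/s
3. Minimum kinetic energy:
   KE = (Δp)²/(2m) = (5.550e-21)²/(2 × 1.673e-27 kg)
   KE = 9.209e-15 J = 57.479 keV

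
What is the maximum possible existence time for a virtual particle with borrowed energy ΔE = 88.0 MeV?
3.740 ys

Using the energy-time uncertainty principle:
ΔEΔt ≥ ℏ/2

For a virtual particle borrowing energy ΔE, the maximum lifetime is:
Δt_max = ℏ/(2ΔE)

Converting energy:
ΔE = 88.0 MeV = 1.410e-11 J

Δt_max = (1.055e-34 J·s) / (2 × 1.410e-11 J)
Δt_max = 3.740e-24 s = 3.740 ys

Virtual particles with higher borrowed energy exist for shorter times.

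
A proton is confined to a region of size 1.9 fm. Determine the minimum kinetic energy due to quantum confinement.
1.437 MeV

Using the uncertainty principle:

1. Position uncertainty: Δx ≈ 1.900e-15 m
2. Minimum momentum uncertainty: Δp = ℏ/(2Δx) = 2.775e-20 kg·m/s
3. Minimum kinetic energy:
   KE = (Δp)²/(2m) = (2.775e-20)²/(2 × 1.673e-27 kg)
   KE = 2.302e-13 J = 1.437 MeV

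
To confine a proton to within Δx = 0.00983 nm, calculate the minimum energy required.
53.684 meV

Localizing a particle requires giving it sufficient momentum uncertainty:

1. From uncertainty principle: Δp ≥ ℏ/(2Δx)
   Δp_min = (1.055e-34 J·s) / (2 × 9.830e-12 m)
   Δp_min = 5.364e-24 kg·m/s

2. This momentum uncertainty corresponds to kinetic energy:
   KE ≈ (Δp)²/(2m) = (5.364e-24)²/(2 × 1.673e-27 kg)
   KE = 8.601e-21 J = 53.684 meV

Tighter localization requires more energy.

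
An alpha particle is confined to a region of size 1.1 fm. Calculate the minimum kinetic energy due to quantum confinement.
1.079 MeV

Using the uncertainty principle:

1. Position uncertainty: Δx ≈ 1.100e-15 m
2. Minimum momentum uncertainty: Δp = ℏ/(2Δx) = 4.794e-20 kg·m/s
3. Minimum kinetic energy:
   KE = (Δp)²/(2m) = (4.794e-20)²/(2 × 6.645e-27 kg)
   KE = 1.729e-13 J = 1.079 MeV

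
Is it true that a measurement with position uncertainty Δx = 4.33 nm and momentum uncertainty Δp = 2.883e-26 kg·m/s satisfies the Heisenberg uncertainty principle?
Yes, it satisfies the uncertainty principle.

Calculate the product ΔxΔp:
ΔxΔp = (4.330e-09 m) × (2.883e-26 kg·m/s)
ΔxΔp = 1.248e-34 J·s

Compare to the minimum allowed value ℏ/2:
ℏ/2 = 5.273e-35 J·s

Since ΔxΔp = 1.248e-34 J·s ≥ 5.273e-35 J·s = ℏ/2,
the measurement satisfies the uncertainty principle.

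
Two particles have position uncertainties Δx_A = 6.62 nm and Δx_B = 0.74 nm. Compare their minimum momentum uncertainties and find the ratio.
Particle B has the larger minimum momentum uncertainty, by a factor of 8.95.

For each particle, the minimum momentum uncertainty is Δp_min = ℏ/(2Δx):

Particle A: Δp_A = ℏ/(2×6.620e-09 m) = 7.965e-27 kg·m/s
Particle B: Δp_B = ℏ/(2×7.400e-10 m) = 7.125e-26 kg·m/s

Ratio: Δp_B/Δp_A = 8.95

Since Δp_min ∝ 1/Δx, the particle with smaller position uncertainty (B) has larger momentum uncertainty.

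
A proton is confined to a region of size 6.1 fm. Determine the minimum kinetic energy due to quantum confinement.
139.410 keV

Using the uncertainty principle:

1. Position uncertainty: Δx ≈ 6.100e-15 m
2. Minimum momentum uncertainty: Δp = ℏ/(2Δx) = 8.644e-21 kg·m/s
3. Minimum kinetic energy:
   KE = (Δp)²/(2m) = (8.644e-21)²/(2 × 1.673e-27 kg)
   KE = 2.234e-14 J = 139.410 keV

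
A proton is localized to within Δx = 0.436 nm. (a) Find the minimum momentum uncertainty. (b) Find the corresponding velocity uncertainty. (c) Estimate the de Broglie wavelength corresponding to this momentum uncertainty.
(a) Δp_min = 1.209 × 10^-25 kg·m/s
(b) Δv_min = 72.304 m/s
(c) λ_dB = 5.479 nm

Step-by-step:

(a) From the uncertainty principle:
Δp_min = ℏ/(2Δx) = (1.055e-34 J·s)/(2 × 4.360e-10 m) = 1.209e-25 kg·m/s

(b) The velocity uncertainty:
Δv = Δp/m = (1.209e-25 kg·m/s)/(1.673e-27 kg) = 7.230e+01 m/s = 72.304 m/s

(c) The de Broglie wavelength for this momentum:
λ = h/p = (6.626e-34 J·s)/(1.209e-25 kg·m/s) = 5.479e-09 m = 5.479 nm

Note: The de Broglie wavelength is comparable to the localization size, as expected from wave-particle duality.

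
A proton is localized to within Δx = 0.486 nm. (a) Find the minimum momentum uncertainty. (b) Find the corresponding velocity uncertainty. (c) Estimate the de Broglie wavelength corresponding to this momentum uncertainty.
(a) Δp_min = 1.085 × 10^-25 kg·m/s
(b) Δv_min = 64.865 m/s
(c) λ_dB = 6.107 nm

Step-by-step:

(a) From the uncertainty principle:
Δp_min = ℏ/(2Δx) = (1.055e-34 J·s)/(2 × 4.860e-10 m) = 1.085e-25 kg·m/s

(b) The velocity uncertainty:
Δv = Δp/m = (1.085e-25 kg·m/s)/(1.673e-27 kg) = 6.487e+01 m/s = 64.865 m/s

(c) The de Broglie wavelength for this momentum:
λ = h/p = (6.626e-34 J·s)/(1.085e-25 kg·m/s) = 6.107e-09 m = 6.107 nm

Note: The de Broglie wavelength is comparable to the localization size, as expected from wave-particle duality.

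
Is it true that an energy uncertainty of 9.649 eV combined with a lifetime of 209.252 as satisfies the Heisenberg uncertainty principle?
Yes, it satisfies the uncertainty relation.

Calculate the product ΔEΔt:
ΔE = 9.649 eV = 1.546e-18 J
ΔEΔt = (1.546e-18 J) × (2.093e-16 s)
ΔEΔt = 3.235e-34 J·s

Compare to the minimum allowed value ℏ/2:
ℏ/2 = 5.273e-35 J·s

Since ΔEΔt = 3.235e-34 J·s ≥ 5.273e-35 J·s = ℏ/2,
this satisfies the uncertainty relation.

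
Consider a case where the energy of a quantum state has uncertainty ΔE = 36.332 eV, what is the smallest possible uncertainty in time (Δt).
9.058 as

Using the energy-time uncertainty principle:
ΔEΔt ≥ ℏ/2

The minimum uncertainty in time is:
Δt_min = ℏ/(2ΔE)
Δt_min = (1.055e-34 J·s) / (2 × 5.821e-18 J)
Δt_min = 9.058e-18 s = 9.058 as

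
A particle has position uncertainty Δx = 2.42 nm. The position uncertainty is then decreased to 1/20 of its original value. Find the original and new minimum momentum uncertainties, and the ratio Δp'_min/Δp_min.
Original Δp_min = 2.179 × 10^-26 kg·m/s; new Δp'_min = 4.358 × 10^-25 kg·m/s; ratio Δp'_min/Δp_min = 20.

From the uncertainty principle ΔxΔp ≥ ℏ/2, the minimum momentum uncertainty is Δp_min = ℏ/(2Δx).

Original (Δx = 2.42 nm = 2.420e-09 m):
Δp_min = (1.055e-34 J·s)/(2 × 2.420e-09 m) = 2.179e-26 kg·m/s

When Δx → (1/20)Δx:
Δp'_min = ℏ/(2 × (1/20)Δx) = 20 × ℏ/(2Δx) = 20 × Δp_min
Δp'_min = 20 × 2.179e-26 kg·m/s = 4.358e-25 kg·m/s

Since Δp_min ∝ 1/Δx, when Δx is decreased to 1/20 of its original value, Δp_min increases to 20 times its original value.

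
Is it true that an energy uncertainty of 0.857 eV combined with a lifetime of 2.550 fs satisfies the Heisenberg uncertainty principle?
Yes, it satisfies the uncertainty relation.

Calculate the product ΔEΔt:
ΔE = 0.857 eV = 1.373e-19 J
ΔEΔt = (1.373e-19 J) × (2.550e-15 s)
ΔEΔt = 3.501e-34 J·s

Compare to the minimum allowed value ℏ/2:
ℏ/2 = 5.273e-35 J·s

Since ΔEΔt = 3.501e-34 J·s ≥ 5.273e-35 J·s = ℏ/2,
this satisfies the uncertainty relation.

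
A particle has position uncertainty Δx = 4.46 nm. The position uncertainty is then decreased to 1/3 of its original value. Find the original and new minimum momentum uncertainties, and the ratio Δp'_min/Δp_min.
Original Δp_min = 1.182 × 10^-26 kg·m/s; new Δp'_min = 3.547 × 10^-26 kg·m/s; ratio Δp'_min/Δp_min = 3.

From the uncertainty principle ΔxΔp ≥ ℏ/2, the minimum momentum uncertainty is Δp_min = ℏ/(2Δx).

Original (Δx = 4.46 nm = 4.460e-09 m):
Δp_min = (1.055e-34 J·s)/(2 × 4.460e-09 m) = 1.182e-26 kg·m/s

When Δx → (1/3)Δx:
Δp'_min = ℏ/(2 × (1/3)Δx) = 3 × ℏ/(2Δx) = 3 × Δp_min
Δp'_min = 3 × 1.182e-26 kg·m/s = 3.547e-26 kg·m/s

Since Δp_min ∝ 1/Δx, when Δx is decreased to 1/3 of its original value, Δp_min increases to 3 times its original value.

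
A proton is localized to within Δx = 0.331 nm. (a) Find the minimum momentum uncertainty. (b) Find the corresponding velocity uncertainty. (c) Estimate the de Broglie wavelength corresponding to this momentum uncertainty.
(a) Δp_min = 1.593 × 10^-25 kg·m/s
(b) Δv_min = 95.240 m/s
(c) λ_dB = 4.159 nm

Step-by-step:

(a) From the uncertainty principle:
Δp_min = ℏ/(2Δx) = (1.055e-34 J·s)/(2 × 3.310e-10 m) = 1.593e-25 kg·m/s

(b) The velocity uncertainty:
Δv = Δp/m = (1.593e-25 kg·m/s)/(1.673e-27 kg) = 9.524e+01 m/s = 95.240 m/s

(c) The de Broglie wavelength for this momentum:
λ = h/p = (6.626e-34 J·s)/(1.593e-25 kg·m/s) = 4.159e-09 m = 4.159 nm

Note: The de Broglie wavelength is comparable to the localization size, as expected from wave-particle duality.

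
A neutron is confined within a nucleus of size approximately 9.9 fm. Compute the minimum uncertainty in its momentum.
5.326 × 10^-21 kg·m/s

Using the Heisenberg uncertainty principle:
ΔxΔp ≥ ℏ/2

With Δx ≈ L = 9.900e-15 m (the confinement size):
Δp_min = ℏ/(2Δx)
Δp_min = (1.055e-34 J·s) / (2 × 9.900e-15 m)
Δp_min = 5.326e-21 kg·m/s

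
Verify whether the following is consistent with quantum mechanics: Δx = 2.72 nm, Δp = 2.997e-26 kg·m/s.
Yes, it satisfies the uncertainty principle.

Calculate the product ΔxΔp:
ΔxΔp = (2.720e-09 m) × (2.997e-26 kg·m/s)
ΔxΔp = 8.152e-35 J·s

Compare to the minimum allowed value ℏ/2:
ℏ/2 = 5.273e-35 J·s

Since ΔxΔp = 8.152e-35 J·s ≥ 5.273e-35 J·s = ℏ/2,
the measurement satisfies the uncertainty principle.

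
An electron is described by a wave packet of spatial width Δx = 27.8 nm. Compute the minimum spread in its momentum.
1.897 × 10^-27 kg·m/s

For a wave packet, the spatial width Δx and momentum spread Δp are related by the uncertainty principle:
ΔxΔp ≥ ℏ/2

The minimum momentum spread is:
Δp_min = ℏ/(2Δx)
Δp_min = (1.055e-34 J·s) / (2 × 2.780e-08 m)
Δp_min = 1.897e-27 kg·m/s

A wave packet cannot have both a well-defined position and well-defined momentum.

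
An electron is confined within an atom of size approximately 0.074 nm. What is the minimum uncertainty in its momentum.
7.125 × 10^-25 kg·m/s

Using the Heisenberg uncertainty principle:
ΔxΔp ≥ ℏ/2

With Δx ≈ L = 7.400e-11 m (the confinement size):
Δp_min = ℏ/(2Δx)
Δp_min = (1.055e-34 J·s) / (2 × 7.400e-11 m)
Δp_min = 7.125e-25 kg·m/s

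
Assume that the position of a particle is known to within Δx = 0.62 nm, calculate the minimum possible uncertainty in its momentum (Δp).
8.505 × 10^-26 kg·m/s

Using the Heisenberg uncertainty principle:
ΔxΔp ≥ ℏ/2

The minimum uncertainty in momentum is:
Δp_min = ℏ/(2Δx)
Δp_min = (1.055e-34 J·s) / (2 × 6.200e-10 m)
Δp_min = 8.505e-26 kg·m/s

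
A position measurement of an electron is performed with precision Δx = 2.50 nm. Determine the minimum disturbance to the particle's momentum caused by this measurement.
2.109 × 10^-26 kg·m/s

The uncertainty principle implies that measuring position disturbs momentum:
ΔxΔp ≥ ℏ/2

When we measure position with precision Δx, we necessarily introduce a momentum uncertainty:
Δp ≥ ℏ/(2Δx)
Δp_min = (1.055e-34 J·s) / (2 × 2.500e-09 m)
Δp_min = 2.109e-26 kg·m/s

The more precisely we measure position, the greater the momentum disturbance.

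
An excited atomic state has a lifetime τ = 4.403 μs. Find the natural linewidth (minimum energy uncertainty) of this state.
74.746 peV

Using the energy-time uncertainty principle:
ΔEΔt ≥ ℏ/2

The lifetime τ represents the time uncertainty Δt.
The natural linewidth (minimum energy uncertainty) is:

ΔE = ℏ/(2τ)
ΔE = (1.055e-34 J·s) / (2 × 4.403e-06 s)
ΔE = 1.198e-29 J = 74.746 peV

This natural linewidth limits the precision of spectroscopic measurements.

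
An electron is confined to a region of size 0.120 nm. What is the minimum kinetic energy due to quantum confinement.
661.455 meV

Using the uncertainty principle:

1. Position uncertainty: Δx ≈ 1.200e-10 m
2. Minimum momentum uncertainty: Δp = ℏ/(2Δx) = 4.394e-25 kg·m/s
3. Minimum kinetic energy:
   KE = (Δp)²/(2m) = (4.394e-25)²/(2 × 9.109e-31 kg)
   KE = 1.060e-19 J = 661.455 meV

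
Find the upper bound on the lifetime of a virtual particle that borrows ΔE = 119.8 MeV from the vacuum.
2.747 ys

Using the energy-time uncertainty principle:
ΔEΔt ≥ ℏ/2

For a virtual particle borrowing energy ΔE, the maximum lifetime is:
Δt_max = ℏ/(2ΔE)

Converting energy:
ΔE = 119.8 MeV = 1.919e-11 J

Δt_max = (1.055e-34 J·s) / (2 × 1.919e-11 J)
Δt_max = 2.747e-24 s = 2.747 ys

Virtual particles with higher borrowed energy exist for shorter times.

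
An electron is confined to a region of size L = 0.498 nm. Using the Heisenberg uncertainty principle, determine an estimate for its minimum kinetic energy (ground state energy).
38.406 meV

Using the uncertainty principle to estimate ground state energy:

1. The position uncertainty is approximately the confinement size:
   Δx ≈ L = 4.980e-10 m

2. From ΔxΔp ≥ ℏ/2, the minimum momentum uncertainty is:
   Δp ≈ ℏ/(2L) = 1.059e-25 kg·m/s

3. The kinetic energy is approximately:
   KE ≈ (Δp)²/(2m) = (1.059e-25)²/(2 × 9.109e-31 kg)
   KE ≈ 6.153e-21 J = 38.406 meV

This is an order-of-magnitude estimate of the ground state energy.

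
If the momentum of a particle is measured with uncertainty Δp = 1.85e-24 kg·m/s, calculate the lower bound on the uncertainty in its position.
28.502 pm

Using the Heisenberg uncertainty principle:
ΔxΔp ≥ ℏ/2

The minimum uncertainty in position is:
Δx_min = ℏ/(2Δp)
Δx_min = (1.055e-34 J·s) / (2 × 1.850e-24 kg·m/s)
Δx_min = 2.850e-11 m = 28.502 pm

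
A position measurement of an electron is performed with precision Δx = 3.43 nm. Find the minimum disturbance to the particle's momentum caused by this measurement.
1.537 × 10^-26 kg·m/s

The uncertainty principle implies that measuring position disturbs momentum:
ΔxΔp ≥ ℏ/2

When we measure position with precision Δx, we necessarily introduce a momentum uncertainty:
Δp ≥ ℏ/(2Δx)
Δp_min = (1.055e-34 J·s) / (2 × 3.430e-09 m)
Δp_min = 1.537e-26 kg·m/s

The more precisely we measure position, the greater the momentum disturbance.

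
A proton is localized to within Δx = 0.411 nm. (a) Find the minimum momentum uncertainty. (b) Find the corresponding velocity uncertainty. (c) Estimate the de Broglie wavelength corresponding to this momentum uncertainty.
(a) Δp_min = 1.283 × 10^-25 kg·m/s
(b) Δv_min = 76.702 m/s
(c) λ_dB = 5.165 nm

Step-by-step:

(a) From the uncertainty principle:
Δp_min = ℏ/(2Δx) = (1.055e-34 J·s)/(2 × 4.110e-10 m) = 1.283e-25 kg·m/s

(b) The velocity uncertainty:
Δv = Δp/m = (1.283e-25 kg·m/s)/(1.673e-27 kg) = 7.670e+01 m/s = 76.702 m/s

(c) The de Broglie wavelength for this momentum:
λ = h/p = (6.626e-34 J·s)/(1.283e-25 kg·m/s) = 5.165e-09 m = 5.165 nm

Note: The de Broglie wavelength is comparable to the localization size, as expected from wave-particle duality.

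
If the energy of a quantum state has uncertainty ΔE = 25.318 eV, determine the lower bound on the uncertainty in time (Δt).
12.999 as

Using the energy-time uncertainty principle:
ΔEΔt ≥ ℏ/2

The minimum uncertainty in time is:
Δt_min = ℏ/(2ΔE)
Δt_min = (1.055e-34 J·s) / (2 × 4.056e-18 J)
Δt_min = 1.300e-17 s = 12.999 as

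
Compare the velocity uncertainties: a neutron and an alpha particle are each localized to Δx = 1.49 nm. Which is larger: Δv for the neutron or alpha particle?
The neutron has the larger minimum velocity uncertainty, by a ratio of 4.0.

For both particles, Δp_min = ℏ/(2Δx) = 3.539e-26 kg·m/s (same for both).

The velocity uncertainty is Δv = Δp/m:
- neutron: Δv = 3.539e-26 / 1.675e-27 = 2.113e+01 m/s = 21.128 m/s
- alpha particle: Δv = 3.539e-26 / 6.645e-27 = 5.326e+00 m/s = 5.326 m/s

Ratio: 2.113e+01 / 5.326e+00 = 4.0

The lighter particle has larger velocity uncertainty because Δv ∝ 1/m.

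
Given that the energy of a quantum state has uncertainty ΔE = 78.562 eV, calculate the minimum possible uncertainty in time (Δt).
4.189 as

Using the energy-time uncertainty principle:
ΔEΔt ≥ ℏ/2

The minimum uncertainty in time is:
Δt_min = ℏ/(2ΔE)
Δt_min = (1.055e-34 J·s) / (2 × 1.259e-17 J)
Δt_min = 4.189e-18 s = 4.189 as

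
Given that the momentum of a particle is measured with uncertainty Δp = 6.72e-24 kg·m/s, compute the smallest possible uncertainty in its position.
7.847 pm

Using the Heisenberg uncertainty principle:
ΔxΔp ≥ ℏ/2

The minimum uncertainty in position is:
Δx_min = ℏ/(2Δp)
Δx_min = (1.055e-34 J·s) / (2 × 6.720e-24 kg·m/s)
Δx_min = 7.847e-12 m = 7.847 pm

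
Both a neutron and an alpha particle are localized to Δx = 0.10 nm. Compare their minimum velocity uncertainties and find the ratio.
The neutron has the larger minimum velocity uncertainty, by a ratio of 4.0.

For both particles, Δp_min = ℏ/(2Δx) = 5.273e-25 kg·m/s (same for both).

The velocity uncertainty is Δv = Δp/m:
- neutron: Δv = 5.273e-25 / 1.675e-27 = 3.148e+02 m/s = 314.811 m/s
- alpha particle: Δv = 5.273e-25 / 6.645e-27 = 7.935e+01 m/s = 79.355 m/s

Ratio: 3.148e+02 / 7.935e+01 = 4.0

The lighter particle has larger velocity uncertainty because Δv ∝ 1/m.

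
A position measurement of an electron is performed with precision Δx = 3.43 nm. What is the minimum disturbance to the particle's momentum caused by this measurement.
1.537 × 10^-26 kg·m/s

The uncertainty principle implies that measuring position disturbs momentum:
ΔxΔp ≥ ℏ/2

When we measure position with precision Δx, we necessarily introduce a momentum uncertainty:
Δp ≥ ℏ/(2Δx)
Δp_min = (1.055e-34 J·s) / (2 × 3.430e-09 m)
Δp_min = 1.537e-26 kg·m/s

The more precisely we measure position, the greater the momentum disturbance.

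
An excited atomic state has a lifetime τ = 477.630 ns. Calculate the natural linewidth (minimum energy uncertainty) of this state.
689.040 peV

Using the energy-time uncertainty principle:
ΔEΔt ≥ ℏ/2

The lifetime τ represents the time uncertainty Δt.
The natural linewidth (minimum energy uncertainty) is:

ΔE = ℏ/(2τ)
ΔE = (1.055e-34 J·s) / (2 × 4.776e-07 s)
ΔE = 1.104e-28 J = 689.040 peV

This natural linewidth limits the precision of spectroscopic measurements.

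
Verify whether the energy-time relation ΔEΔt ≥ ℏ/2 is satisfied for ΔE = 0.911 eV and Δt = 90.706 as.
No, it violates the uncertainty relation.

Calculate the product ΔEΔt:
ΔE = 0.911 eV = 1.460e-19 J
ΔEΔt = (1.460e-19 J) × (9.071e-17 s)
ΔEΔt = 1.324e-35 J·s

Compare to the minimum allowed value ℏ/2:
ℏ/2 = 5.273e-35 J·s

Since ΔEΔt = 1.324e-35 J·s < 5.273e-35 J·s = ℏ/2,
this violates the uncertainty relation.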